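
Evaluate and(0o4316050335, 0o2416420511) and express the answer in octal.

AND each oct digit independently (no carries):
  4&2=0, 3&4=0, 1&1=1, 6&6=6, 0&4=0, 5&2=0, 0&0=0, 3&5=1, 3&1=1, 5&1=1

0o0016000111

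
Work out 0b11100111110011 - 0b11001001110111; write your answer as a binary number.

Subtract column by column in base 2:
  1-1 → 0
  1-1 → 0
  0-1 → 1 (borrow)
  0-0-1 → 1 (borrow)
  1-1-1 → 1 (borrow)
  1-1-1 → 1 (borrow)
  1-1-1 → 1 (borrow)
  1-0-1 → 0
  1-0 → 1
  0-1 → 1 (borrow)
  0-0-1 → 1 (borrow)
  1-0-1 → 0
  1-1 → 0
  1-1 → 0

0b11101111100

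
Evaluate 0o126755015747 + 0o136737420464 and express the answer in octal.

0o265714436433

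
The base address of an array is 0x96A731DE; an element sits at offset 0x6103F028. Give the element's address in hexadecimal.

0xF7AB2206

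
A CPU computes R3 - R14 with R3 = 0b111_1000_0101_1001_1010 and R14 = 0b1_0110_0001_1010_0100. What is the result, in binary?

0b1100010001111110110

Subtract column by column in base 2:
  0-0 → 0
  1-0 → 1
  0-1 → 1 (borrow)
  1-0-1 → 0
  1-0 → 1
  0-1 → 1 (borrow)
  0-0-1 → 1 (borrow)
  1-1-1 → 1 (borrow)
  1-1-1 → 1 (borrow)
  0-0-1 → 1 (borrow)
  1-0-1 → 0
  0-0 → 0
  0-0 → 0
  0-1 → 1 (borrow)
  0-1-1 → 0 (borrow)
  1-0-1 → 0
  1-1 → 0
  1-0 → 1
  1-0 → 1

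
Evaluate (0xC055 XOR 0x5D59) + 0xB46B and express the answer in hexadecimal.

0x15177

First 0xC055 XOR 0x5D59 = 0x9D0C.
Add column by column in base 16, right to left:
  C+B = 7 carry 1
  0+6+1 = 7
  D+4 = 1 carry 1
  9+B+1 = 5 carry 1
  final carry 1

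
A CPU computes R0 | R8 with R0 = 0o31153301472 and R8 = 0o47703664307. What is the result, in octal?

0o77753765777

OR each oct digit independently (no carries):
  3|4=7, 1|7=7, 1|7=7, 5|0=5, 3|3=3, 3|6=7, 0|6=6, 1|4=5, 4|3=7, 7|0=7, 2|7=7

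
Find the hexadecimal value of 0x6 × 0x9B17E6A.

0x3A28F67C

Multiply each base-16 digit by 6, carrying:
  A×6 = 60 → write C carry 3
  6×6+3 = 39 → write 7 carry 2
  E×6+2 = 86 → write 6 carry 5
  7×6+5 = 47 → write F carry 2
  1×6+2 = 8 → write 8
  B×6 = 66 → write 2 carry 4
  9×6+4 = 58 → write A carry 3
  remaining carry: 3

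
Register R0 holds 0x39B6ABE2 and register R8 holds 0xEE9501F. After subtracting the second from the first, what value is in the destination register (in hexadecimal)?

Subtract column by column in base 16:
  2-F → 3 (borrow)
  E-1-1 → C
  B-0 → B
  A-5 → 5
  6-9 → D (borrow)
  B-E-1 → C (borrow)
  9-E-1 → A (borrow)
  3-0-1 → 2

0x2ACD5BC3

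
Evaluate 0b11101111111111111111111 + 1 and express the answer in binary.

The trailing 19 digits are 1 (max in base 2), so adding 1 cascades: they roll to 0 and the next digit up increments.

0b11110000000000000000000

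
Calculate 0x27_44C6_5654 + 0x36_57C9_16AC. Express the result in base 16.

0x5D9C8F6D00

Add column by column in base 16, right to left:
  4+C = 0 carry 1
  5+A+1 = 0 carry 1
  6+6+1 = D
  5+1 = 6
  6+9 = F
  C+C = 8 carry 1
  4+7+1 = C
  4+5 = 9
  7+6 = D
  2+3 = 5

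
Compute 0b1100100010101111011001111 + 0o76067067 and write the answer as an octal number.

0b1100100010101111011001111 = 0o144257317 in octal.
Add column by column in base 8, right to left:
  7+7 = 6 carry 1
  1+6+1 = 0 carry 1
  3+0+1 = 4
  7+7 = 6 carry 1
  5+6+1 = 4 carry 1
  2+0+1 = 3
  4+6 = 2 carry 1
  4+7+1 = 4 carry 1
  1+0+1 = 2

0o242346406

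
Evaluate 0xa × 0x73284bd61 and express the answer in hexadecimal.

Multiply each base-16 digit by 10, carrying:
  1×10 = 10 → write a
  6×10 = 60 → write c carry 3
  d×10+3 = 133 → write 5 carry 8
  b×10+8 = 118 → write 6 carry 7
  4×10+7 = 47 → write f carry 2
  8×10+2 = 82 → write 2 carry 5
  2×10+5 = 25 → write 9 carry 1
  3×10+1 = 31 → write f carry 1
  7×10+1 = 71 → write 7 carry 4
  remaining carry: 4

0x47f92f65ca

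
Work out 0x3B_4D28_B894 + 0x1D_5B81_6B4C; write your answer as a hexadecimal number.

Add column by column in base 16, right to left:
  4+C = 0 carry 1
  9+4+1 = E
  8+B = 3 carry 1
  B+6+1 = 2 carry 1
  8+1+1 = A
  2+8 = A
  D+B = 8 carry 1
  4+5+1 = A
  B+D = 8 carry 1
  3+1+1 = 5

0x58A8AA23E0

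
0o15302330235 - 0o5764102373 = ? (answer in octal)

0o7316225642

Subtract column by column in base 8:
  5-3 → 2
  3-7 → 4 (borrow)
  2-3-1 → 6 (borrow)
  0-2-1 → 5 (borrow)
  3-0-1 → 2
  3-1 → 2
  2-4 → 6 (borrow)
  0-6-1 → 1 (borrow)
  3-7-1 → 3 (borrow)
  5-5-1 → 7 (borrow)
  1-0-1 → 0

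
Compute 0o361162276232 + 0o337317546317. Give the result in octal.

0o720502044551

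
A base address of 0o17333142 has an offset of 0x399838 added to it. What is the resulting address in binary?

0o17333142 = 0b1111011011011001100010 in binary.
0x399838 = 0b1110011001100000111000 in binary.
Add column by column in base 2, right to left:
  0+0 = 0
  1+0 = 1
  0+0 = 0
  0+1 = 1
  0+1 = 1
  1+1 = 0 carry 1
  1+0+1 = 0 carry 1
  0+0+1 = 1
  0+0 = 0
  1+0 = 1
  1+0 = 1
  0+1 = 1
  1+1 = 0 carry 1
  1+0+1 = 0 carry 1
  0+0+1 = 1
  1+1 = 0 carry 1
  1+1+1 = 1 carry 1
  0+0+1 = 1
  1+0 = 1
  1+1 = 0 carry 1
  1+1+1 = 1 carry 1
  1+1+1 = 1 carry 1
  final carry 1

0b11101110100111010011010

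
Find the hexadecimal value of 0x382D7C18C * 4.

0xE0B5F0630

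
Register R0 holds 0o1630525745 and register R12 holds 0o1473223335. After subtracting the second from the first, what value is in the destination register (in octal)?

Subtract column by column in base 8:
  5-5 → 0
  4-3 → 1
  7-3 → 4
  5-3 → 2
  2-2 → 0
  5-2 → 3
  0-3 → 5 (borrow)
  3-7-1 → 3 (borrow)
  6-4-1 → 1
  1-1 → 0

0o135302410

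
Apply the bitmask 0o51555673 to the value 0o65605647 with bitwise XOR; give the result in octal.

XOR each oct digit independently (no carries):
  6^5=3, 5^1=4, 6^5=3, 0^5=5, 5^5=0, 6^6=0, 4^7=3, 7^3=4

0o34350034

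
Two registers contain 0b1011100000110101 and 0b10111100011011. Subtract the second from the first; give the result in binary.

0b1000100100011010

Subtract column by column in base 2:
  1-1 → 0
  0-1 → 1 (borrow)
  1-0-1 → 0
  0-1 → 1 (borrow)
  1-1-1 → 1 (borrow)
  1-0-1 → 0
  0-0 → 0
  0-0 → 0
  0-1 → 1 (borrow)
  0-1-1 → 0 (borrow)
  0-1-1 → 0 (borrow)
  1-1-1 → 1 (borrow)
  1-0-1 → 0
  1-1 → 0
  0-0 → 0
  1-0 → 1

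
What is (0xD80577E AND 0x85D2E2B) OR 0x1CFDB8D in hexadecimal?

0xD80577E AND 0x85D2E2B = 0x800062A.
Then OR with 0x1CFDB8D.

0x9CFDFAF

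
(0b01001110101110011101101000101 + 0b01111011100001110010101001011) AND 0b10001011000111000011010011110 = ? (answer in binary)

0b10001010000000000000010010000

Add column by column in base 2, right to left:
  1+1 = 0 carry 1
  0+1+1 = 0 carry 1
  1+0+1 = 0 carry 1
  0+1+1 = 0 carry 1
  0+0+1 = 1
  0+0 = 0
  1+1 = 0 carry 1
  0+0+1 = 1
  1+1 = 0 carry 1
  1+0+1 = 0 carry 1
  0+1+1 = 0 carry 1
  1+0+1 = 0 carry 1
  1+0+1 = 0 carry 1
  1+1+1 = 1 carry 1
  0+1+1 = 0 carry 1
  0+1+1 = 0 carry 1
  1+0+1 = 0 carry 1
  1+0+1 = 0 carry 1
  1+0+1 = 0 carry 1
  0+0+1 = 1
  1+1 = 0 carry 1
  0+1+1 = 0 carry 1
  1+1+1 = 1 carry 1
  1+0+1 = 0 carry 1
  1+1+1 = 1 carry 1
  0+1+1 = 0 carry 1
  0+1+1 = 0 carry 1
  1+1+1 = 1 carry 1
  final carry 1
Sum = 0b11001010010000010000010010000; now AND with 0b10001011000111000011010011110:
  11001010010000010000010010000
& 10001011000111000011010011110
= 10001010000000000000010010000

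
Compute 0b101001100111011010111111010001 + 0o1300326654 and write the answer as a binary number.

0o1300326654 = 0b1011000000011010110110101100 in binary.
Add column by column in base 2, right to left:
  1+0 = 1
  0+0 = 0
  0+1 = 1
  0+1 = 1
  1+0 = 1
  0+1 = 1
  1+0 = 1
  1+1 = 0 carry 1
  1+1+1 = 1 carry 1
  1+0+1 = 0 carry 1
  1+1+1 = 1 carry 1
  1+1+1 = 1 carry 1
  0+0+1 = 1
  1+1 = 0 carry 1
  0+0+1 = 1
  1+1 = 0 carry 1
  1+1+1 = 1 carry 1
  0+0+1 = 1
  1+0 = 1
  1+0 = 1
  1+0 = 1
  0+0 = 0
  0+0 = 0
  1+0 = 1
  1+1 = 0 carry 1
  0+1+1 = 0 carry 1
  0+0+1 = 1
  1+1 = 0 carry 1
  0+0+1 = 1
  1+0 = 1

0b110100100111110101110101111101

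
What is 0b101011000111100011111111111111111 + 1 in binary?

0b101011000111100100000000000000000

The trailing 17 digits are 1 (max in base 2), so adding 1 cascades: they roll to 0 and the next digit up increments.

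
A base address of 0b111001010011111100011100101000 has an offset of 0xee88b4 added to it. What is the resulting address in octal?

0o7217447734

0b111001010011111100011100101000 = 0o7123743450 in octal.
0xee88b4 = 0o73504264 in octal.
Add column by column in base 8, right to left:
  0+4 = 4
  5+6 = 3 carry 1
  4+2+1 = 7
  3+4 = 7
  4+0 = 4
  7+5 = 4 carry 1
  3+3+1 = 7
  2+7 = 1 carry 1
  1+0+1 = 2
  7+0 = 7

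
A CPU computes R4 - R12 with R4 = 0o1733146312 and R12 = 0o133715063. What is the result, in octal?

Subtract column by column in base 8:
  2-3 → 7 (borrow)
  1-6-1 → 2 (borrow)
  3-0-1 → 2
  6-5 → 1
  4-1 → 3
  1-7 → 2 (borrow)
  3-3-1 → 7 (borrow)
  3-3-1 → 7 (borrow)
  7-1-1 → 5
  1-0 → 1

0o1577231227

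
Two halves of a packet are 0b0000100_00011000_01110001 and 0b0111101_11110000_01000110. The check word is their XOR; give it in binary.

XOR bit by bit (1 where the bits differ):
  00001000001100001110001
^ 01111011111000001000110
= 01110011110100000110111

0b01110011110100000110111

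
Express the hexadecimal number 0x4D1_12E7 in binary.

0b100110100010001001011100111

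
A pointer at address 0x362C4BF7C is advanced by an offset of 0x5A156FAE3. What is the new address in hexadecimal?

Add column by column in base 16, right to left:
  C+3 = F
  7+E = 5 carry 1
  F+A+1 = A carry 1
  B+F+1 = B carry 1
  4+6+1 = B
  C+5 = 1 carry 1
  2+1+1 = 4
  6+A = 0 carry 1
  3+5+1 = 9

0x9041BBA5F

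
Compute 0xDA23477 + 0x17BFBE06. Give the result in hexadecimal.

0x2561F27D

Add column by column in base 16, right to left:
  7+6 = D
  7+0 = 7
  4+E = 2 carry 1
  3+B+1 = F
  2+F = 1 carry 1
  A+B+1 = 6 carry 1
  D+7+1 = 5 carry 1
  0+1+1 = 2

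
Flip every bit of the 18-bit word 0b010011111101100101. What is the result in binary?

0b101100000010011010

Invert each bit: 010011111101100101 → 101100000010011010.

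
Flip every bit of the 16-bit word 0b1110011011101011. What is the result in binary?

0b0001100100010100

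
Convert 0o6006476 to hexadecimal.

Each octal digit is 3 bits: 6=110 0=000 0=000 6=110 4=100 7=111 6=110.
Group the bits into nibbles: 0001 1000 0000 1101 0011 1110 → 180d3e.

0x180d3e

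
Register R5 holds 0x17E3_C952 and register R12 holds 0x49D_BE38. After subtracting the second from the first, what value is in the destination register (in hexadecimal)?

Subtract column by column in base 16:
  2-8 → A (borrow)
  5-3-1 → 1
  9-E → B (borrow)
  C-B-1 → 0
  3-D → 6 (borrow)
  E-9-1 → 4
  7-4 → 3
  1-0 → 1

0x13460B1A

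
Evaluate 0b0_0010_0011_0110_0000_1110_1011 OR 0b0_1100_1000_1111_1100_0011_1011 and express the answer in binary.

0b0111010111111110011111011

OR bit by bit (1 where either bit is 1):
  0001000110110000011101011
| 0110010001111110000111011
= 0111010111111110011111011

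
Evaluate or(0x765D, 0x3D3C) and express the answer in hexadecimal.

0x7F7D

OR each hex digit independently (no carries):
  7|3=7, 6|D=F, 5|3=7, D|C=D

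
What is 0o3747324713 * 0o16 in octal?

Multiply each base-8 digit by 14, carrying:
  3×14 = 42 → write 2 carry 5
  1×14+5 = 19 → write 3 carry 2
  7×14+2 = 100 → write 4 carry 12
  4×14+12 = 68 → write 4 carry 8
  2×14+8 = 36 → write 4 carry 4
  3×14+4 = 46 → write 6 carry 5
  7×14+5 = 103 → write 7 carry 12
  4×14+12 = 68 → write 4 carry 8
  7×14+8 = 106 → write 2 carry 13
  3×14+13 = 55 → write 7 carry 6
  remaining carry: 6

0o67247644432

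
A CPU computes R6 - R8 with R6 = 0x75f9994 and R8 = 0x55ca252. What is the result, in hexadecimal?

0x202f742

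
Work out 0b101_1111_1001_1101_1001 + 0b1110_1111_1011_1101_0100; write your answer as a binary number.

0b101001111010110101101

Add column by column in base 2, right to left:
  1+0 = 1
  0+0 = 0
  0+1 = 1
  1+0 = 1
  1+1 = 0 carry 1
  0+0+1 = 1
  1+1 = 0 carry 1
  1+1+1 = 1 carry 1
  1+1+1 = 1 carry 1
  0+1+1 = 0 carry 1
  0+0+1 = 1
  1+1 = 0 carry 1
  1+1+1 = 1 carry 1
  1+1+1 = 1 carry 1
  1+1+1 = 1 carry 1
  1+1+1 = 1 carry 1
  1+0+1 = 0 carry 1
  0+1+1 = 0 carry 1
  1+1+1 = 1 carry 1
  0+1+1 = 0 carry 1
  final carry 1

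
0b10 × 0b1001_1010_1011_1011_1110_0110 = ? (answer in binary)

Multiply each base-2 digit by 2, carrying:
  0×2 = 0 → write 0
  1×2 = 2 → write 0 carry 1
  1×2+1 = 3 → write 1 carry 1
  0×2+1 = 1 → write 1
  0×2 = 0 → write 0
  1×2 = 2 → write 0 carry 1
  1×2+1 = 3 → write 1 carry 1
  1×2+1 = 3 → write 1 carry 1
  1×2+1 = 3 → write 1 carry 1
  1×2+1 = 3 → write 1 carry 1
  0×2+1 = 1 → write 1
  1×2 = 2 → write 0 carry 1
  1×2+1 = 3 → write 1 carry 1
  1×2+1 = 3 → write 1 carry 1
  0×2+1 = 1 → write 1
  1×2 = 2 → write 0 carry 1
  0×2+1 = 1 → write 1
  1×2 = 2 → write 0 carry 1
  0×2+1 = 1 → write 1
  1×2 = 2 → write 0 carry 1
  1×2+1 = 3 → write 1 carry 1
  0×2+1 = 1 → write 1
  0×2 = 0 → write 0
  1×2 = 2 → write 0 carry 1
  remaining carry: 1

0b1001101010111011111001100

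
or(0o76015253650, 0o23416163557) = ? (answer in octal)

0o77417373757

OR each oct digit independently (no carries):
  7|2=7, 6|3=7, 0|4=4, 1|1=1, 5|6=7, 2|1=3, 5|6=7, 3|3=3, 6|5=7, 5|5=5, 0|7=7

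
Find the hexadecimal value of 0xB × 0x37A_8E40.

0x26441CC0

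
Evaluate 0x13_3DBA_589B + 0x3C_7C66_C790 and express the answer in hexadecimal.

0x4FBA21202B

Add column by column in base 16, right to left:
  B+0 = B
  9+9 = 2 carry 1
  8+7+1 = 0 carry 1
  5+C+1 = 2 carry 1
  A+6+1 = 1 carry 1
  B+6+1 = 2 carry 1
  D+C+1 = A carry 1
  3+7+1 = B
  3+C = F
  1+3 = 4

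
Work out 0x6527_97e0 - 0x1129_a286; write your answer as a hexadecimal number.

Subtract column by column in base 16:
  0-6 → a (borrow)
  e-8-1 → 5
  7-2 → 5
  9-a → f (borrow)
  7-9-1 → d (borrow)
  2-2-1 → f (borrow)
  5-1-1 → 3
  6-1 → 5

0x53fdf55a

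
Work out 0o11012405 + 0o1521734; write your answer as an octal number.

0o12534341

Add column by column in base 8, right to left:
  5+4 = 1 carry 1
  0+3+1 = 4
  4+7 = 3 carry 1
  2+1+1 = 4
  1+2 = 3
  0+5 = 5
  1+1 = 2
  1+0 = 1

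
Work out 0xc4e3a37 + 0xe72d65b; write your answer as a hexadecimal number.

0x1ac11092

Add column by column in base 16, right to left:
  7+b = 2 carry 1
  3+5+1 = 9
  a+6 = 0 carry 1
  3+d+1 = 1 carry 1
  e+2+1 = 1 carry 1
  4+7+1 = c
  c+e = a carry 1
  final carry 1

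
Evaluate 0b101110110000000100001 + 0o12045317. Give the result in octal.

0o17725360

0b101110110000000100001 = 0o5660041 in octal.
Add column by column in base 8, right to left:
  1+7 = 0 carry 1
  4+1+1 = 6
  0+3 = 3
  0+5 = 5
  6+4 = 2 carry 1
  6+0+1 = 7
  5+2 = 7
  0+1 = 1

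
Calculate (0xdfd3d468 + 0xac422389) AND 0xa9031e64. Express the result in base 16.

0x88011660

Add column by column in base 16, right to left:
  8+9 = 1 carry 1
  6+8+1 = f
  4+3 = 7
  d+2 = f
  3+2 = 5
  d+4 = 1 carry 1
  f+c+1 = c carry 1
  d+a+1 = 8 carry 1
  final carry 1
Sum = 0x18c15f7f1; now AND with 0xa9031e64:
  1&0=0, 8&a=8, c&9=8, 1&0=0, 5&3=1, f&1=1, 7&e=6, f&6=6, 1&4=0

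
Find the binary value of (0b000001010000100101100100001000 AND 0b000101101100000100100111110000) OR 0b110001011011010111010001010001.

0b000001010000100101100100001000 AND 0b000101101100000100100111110000 = 0b000001000000000100100100000000.
Then OR with 0b110001011011010111010001010001.

0b110001011011010111110101010001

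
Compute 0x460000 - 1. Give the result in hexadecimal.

0x45ffff

The trailing 4 digits are 0, so subtracting 1 borrows through: they become F and the next digit up decrements.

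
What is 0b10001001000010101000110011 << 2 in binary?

0b1000100100001010100011001100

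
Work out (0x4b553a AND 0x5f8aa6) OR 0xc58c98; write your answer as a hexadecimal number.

0xcf8cba

0x4b553a AND 0x5f8aa6 = 0x4b0022.
Then OR with 0xc58c98.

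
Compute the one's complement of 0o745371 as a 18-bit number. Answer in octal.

Each oct digit d becomes 7−d:
  7→0, 4→3, 5→2, 3→4, 7→0, 1→6

0o032406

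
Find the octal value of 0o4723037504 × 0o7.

Multiply each base-8 digit by 7, carrying:
  4×7 = 28 → write 4 carry 3
  0×7+3 = 3 → write 3
  5×7 = 35 → write 3 carry 4
  7×7+4 = 53 → write 5 carry 6
  3×7+6 = 27 → write 3 carry 3
  0×7+3 = 3 → write 3
  3×7 = 21 → write 5 carry 2
  2×7+2 = 16 → write 0 carry 2
  7×7+2 = 51 → write 3 carry 6
  4×7+6 = 34 → write 2 carry 4
  remaining carry: 4

0o42305335334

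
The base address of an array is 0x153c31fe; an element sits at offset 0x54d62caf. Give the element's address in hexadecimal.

Add column by column in base 16, right to left:
  e+f = d carry 1
  f+a+1 = a carry 1
  1+c+1 = e
  3+2 = 5
  c+6 = 2 carry 1
  3+d+1 = 1 carry 1
  5+4+1 = a
  1+5 = 6

0x6a125ead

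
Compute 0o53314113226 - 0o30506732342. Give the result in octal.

0o22605160664

Subtract column by column in base 8:
  6-2 → 4
  2-4 → 6 (borrow)
  2-3-1 → 6 (borrow)
  3-2-1 → 0
  1-3 → 6 (borrow)
  1-7-1 → 1 (borrow)
  4-6-1 → 5 (borrow)
  1-0-1 → 0
  3-5 → 6 (borrow)
  3-0-1 → 2
  5-3 → 2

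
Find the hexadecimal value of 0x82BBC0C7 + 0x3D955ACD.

0xC0511B94

Add column by column in base 16, right to left:
  7+D = 4 carry 1
  C+C+1 = 9 carry 1
  0+A+1 = B
  C+5 = 1 carry 1
  B+5+1 = 1 carry 1
  B+9+1 = 5 carry 1
  2+D+1 = 0 carry 1
  8+3+1 = C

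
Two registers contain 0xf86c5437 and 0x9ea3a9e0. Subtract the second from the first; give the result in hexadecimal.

0x59c8aa57

Subtract column by column in base 16:
  7-0 → 7
  3-e → 5 (borrow)
  4-9-1 → a (borrow)
  5-a-1 → a (borrow)
  c-3-1 → 8
  6-a → c (borrow)
  8-e-1 → 9 (borrow)
  f-9-1 → 5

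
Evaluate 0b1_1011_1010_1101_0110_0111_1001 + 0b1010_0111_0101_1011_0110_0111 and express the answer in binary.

0b10011000100011000111100000

Add column by column in base 2, right to left:
  1+1 = 0 carry 1
  0+1+1 = 0 carry 1
  0+1+1 = 0 carry 1
  1+0+1 = 0 carry 1
  1+0+1 = 0 carry 1
  1+1+1 = 1 carry 1
  1+1+1 = 1 carry 1
  0+0+1 = 1
  0+1 = 1
  1+1 = 0 carry 1
  1+0+1 = 0 carry 1
  0+1+1 = 0 carry 1
  1+1+1 = 1 carry 1
  0+0+1 = 1
  1+1 = 0 carry 1
  1+0+1 = 0 carry 1
  0+1+1 = 0 carry 1
  1+1+1 = 1 carry 1
  0+1+1 = 0 carry 1
  1+0+1 = 0 carry 1
  1+0+1 = 0 carry 1
  1+1+1 = 1 carry 1
  0+0+1 = 1
  1+1 = 0 carry 1
  1+0+1 = 0 carry 1
  final carry 1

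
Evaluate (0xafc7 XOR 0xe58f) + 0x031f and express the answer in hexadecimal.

First 0xafc7 XOR 0xe58f = 0x4a48.
Add column by column in base 16, right to left:
  8+f = 7 carry 1
  4+1+1 = 6
  a+3 = d
  4+0 = 4

0x4d67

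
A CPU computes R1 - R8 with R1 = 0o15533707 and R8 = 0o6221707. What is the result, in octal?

Subtract column by column in base 8:
  7-7 → 0
  0-0 → 0
  7-7 → 0
  3-1 → 2
  3-2 → 1
  5-2 → 3
  5-6 → 7 (borrow)
  1-0-1 → 0

0o7312000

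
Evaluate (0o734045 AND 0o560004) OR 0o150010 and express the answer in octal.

0o570014

0o734045 AND 0o560004 = 0o520004.
Then OR with 0o150010.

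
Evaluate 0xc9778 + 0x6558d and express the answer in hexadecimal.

Add column by column in base 16, right to left:
  8+d = 5 carry 1
  7+8+1 = 0 carry 1
  7+5+1 = d
  9+5 = e
  c+6 = 2 carry 1
  final carry 1

0x12ed05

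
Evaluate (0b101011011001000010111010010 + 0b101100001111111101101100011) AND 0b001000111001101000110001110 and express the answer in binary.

Add column by column in base 2, right to left:
  0+1 = 1
  1+1 = 0 carry 1
  0+0+1 = 1
  0+0 = 0
  1+0 = 1
  0+1 = 1
  1+1 = 0 carry 1
  1+0+1 = 0 carry 1
  1+1+1 = 1 carry 1
  0+1+1 = 0 carry 1
  1+0+1 = 0 carry 1
  0+1+1 = 0 carry 1
  0+1+1 = 0 carry 1
  0+1+1 = 0 carry 1
  0+1+1 = 0 carry 1
  1+1+1 = 1 carry 1
  0+1+1 = 0 carry 1
  0+1+1 = 0 carry 1
  1+1+1 = 1 carry 1
  1+0+1 = 0 carry 1
  0+0+1 = 1
  1+0 = 1
  1+0 = 1
  0+1 = 1
  1+1 = 0 carry 1
  0+0+1 = 1
  1+1 = 0 carry 1
  final carry 1
Sum = 0b1010111101001000000100110101; now AND with 0b001000111001101000110001110:
  1010111101001000000100110101
& 0001000111001101000110001110
= 0000000101001000000100000100

0b101001000000100000100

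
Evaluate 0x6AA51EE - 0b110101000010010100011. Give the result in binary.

0x6AA51EE = 0b110101010100101000111101110 in binary.
Subtract column by column in base 2:
  0-1 → 1 (borrow)
  1-1-1 → 1 (borrow)
  1-0-1 → 0
  1-0 → 1
  0-0 → 0
  1-1 → 0
  1-0 → 1
  1-1 → 0
  1-0 → 1
  0-0 → 0
  0-1 → 1 (borrow)
  0-0-1 → 1 (borrow)
  1-0-1 → 0
  0-0 → 0
  1-0 → 1
  0-1 → 1 (borrow)
  0-0-1 → 1 (borrow)
  1-1-1 → 1 (borrow)
  0-0-1 → 1 (borrow)
  1-1-1 → 1 (borrow)
  0-1-1 → 0 (borrow)
  1-0-1 → 0
  0-0 → 0
  1-0 → 1
  0-0 → 0
  1-0 → 1
  1-0 → 1

0b110100011111100110101001011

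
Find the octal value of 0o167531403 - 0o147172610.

0o20336573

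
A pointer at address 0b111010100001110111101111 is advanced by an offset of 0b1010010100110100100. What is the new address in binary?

Add column by column in base 2, right to left:
  1+0 = 1
  1+0 = 1
  1+1 = 0 carry 1
  1+0+1 = 0 carry 1
  0+0+1 = 1
  1+1 = 0 carry 1
  1+0+1 = 0 carry 1
  1+1+1 = 1 carry 1
  1+1+1 = 1 carry 1
  0+0+1 = 1
  1+0 = 1
  1+1 = 0 carry 1
  1+0+1 = 0 carry 1
  0+1+1 = 0 carry 1
  0+0+1 = 1
  0+0 = 0
  0+1 = 1
  1+0 = 1
  0+1 = 1
  1+0 = 1
  0+0 = 0
  1+0 = 1
  1+0 = 1
  1+0 = 1

0b111011110100011110010011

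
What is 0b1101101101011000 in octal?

0o155530

Group the bits in threes: 001 101 101 101 011 000 → 155530.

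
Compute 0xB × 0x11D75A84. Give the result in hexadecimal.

0xC440E3AC

Multiply each base-16 digit by 11, carrying:
  4×11 = 44 → write C carry 2
  8×11+2 = 90 → write A carry 5
  A×11+5 = 115 → write 3 carry 7
  5×11+7 = 62 → write E carry 3
  7×11+3 = 80 → write 0 carry 5
  D×11+5 = 148 → write 4 carry 9
  1×11+9 = 20 → write 4 carry 1
  1×11+1 = 12 → write C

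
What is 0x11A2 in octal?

0o10642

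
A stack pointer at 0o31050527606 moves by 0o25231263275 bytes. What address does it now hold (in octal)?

0o56302013103

Add column by column in base 8, right to left:
  6+5 = 3 carry 1
  0+7+1 = 0 carry 1
  6+2+1 = 1 carry 1
  7+3+1 = 3 carry 1
  2+6+1 = 1 carry 1
  5+2+1 = 0 carry 1
  0+1+1 = 2
  5+3 = 0 carry 1
  0+2+1 = 3
  1+5 = 6
  3+2 = 5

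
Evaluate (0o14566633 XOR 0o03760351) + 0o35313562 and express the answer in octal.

0o54522344

First 0o14566633 XOR 0o03760351 = 0o17206562.
Add column by column in base 8, right to left:
  2+2 = 4
  6+6 = 4 carry 1
  5+5+1 = 3 carry 1
  6+3+1 = 2 carry 1
  0+1+1 = 2
  2+3 = 5
  7+5 = 4 carry 1
  1+3+1 = 5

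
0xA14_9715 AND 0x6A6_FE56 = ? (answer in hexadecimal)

AND each hex digit independently (no carries):
  A&6=2, 1&A=0, 4&6=4, 9&F=9, 7&E=6, 1&5=1, 5&6=4

0x2049614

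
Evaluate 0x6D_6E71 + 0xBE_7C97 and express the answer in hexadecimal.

Add column by column in base 16, right to left:
  1+7 = 8
  7+9 = 0 carry 1
  E+C+1 = B carry 1
  6+7+1 = E
  D+E = B carry 1
  6+B+1 = 2 carry 1
  final carry 1

0x12BEB08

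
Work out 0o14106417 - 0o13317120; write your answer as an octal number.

Subtract column by column in base 8:
  7-0 → 7
  1-2 → 7 (borrow)
  4-1-1 → 2
  6-7 → 7 (borrow)
  0-1-1 → 6 (borrow)
  1-3-1 → 5 (borrow)
  4-3-1 → 0
  1-1 → 0

0o567277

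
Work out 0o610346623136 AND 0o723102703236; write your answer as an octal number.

AND each oct digit independently (no carries):
  6&7=6, 1&2=0, 0&3=0, 3&1=1, 4&0=0, 6&2=2, 6&7=6, 2&0=0, 3&3=3, 1&2=0, 3&3=3, 6&6=6

0o600102603036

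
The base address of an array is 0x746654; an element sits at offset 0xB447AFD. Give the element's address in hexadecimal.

Add column by column in base 16, right to left:
  4+D = 1 carry 1
  5+F+1 = 5 carry 1
  6+A+1 = 1 carry 1
  6+7+1 = E
  4+4 = 8
  7+4 = B
  0+B = B

0xBB8E151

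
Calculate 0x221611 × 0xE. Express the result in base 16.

0x1DD34EE

Multiply each base-16 digit by 14, carrying:
  1×14 = 14 → write E
  1×14 = 14 → write E
  6×14 = 84 → write 4 carry 5
  1×14+5 = 19 → write 3 carry 1
  2×14+1 = 29 → write D carry 1
  2×14+1 = 29 → write D carry 1
  remaining carry: 1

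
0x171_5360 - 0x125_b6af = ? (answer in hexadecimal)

Subtract column by column in base 16:
  0-f → 1 (borrow)
  6-a-1 → b (borrow)
  3-6-1 → c (borrow)
  5-b-1 → 9 (borrow)
  1-5-1 → b (borrow)
  7-2-1 → 4
  1-1 → 0

0x4b9cb1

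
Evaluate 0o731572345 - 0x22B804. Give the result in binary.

0o731572345 = 0b111011001101111010011100101 in binary.
0x22B804 = 0b1000101011100000000100 in binary.
Subtract column by column in base 2:
  1-0 → 1
  0-0 → 0
  1-1 → 0
  0-0 → 0
  0-0 → 0
  1-0 → 1
  1-0 → 1
  1-0 → 1
  0-0 → 0
  0-0 → 0
  1-0 → 1
  0-1 → 1 (borrow)
  1-1-1 → 1 (borrow)
  1-1-1 → 1 (borrow)
  1-0-1 → 0
  1-1 → 0
  0-0 → 0
  1-1 → 0
  1-0 → 1
  0-0 → 0
  0-0 → 0
  1-1 → 0
  1-0 → 1
  0-0 → 0
  1-0 → 1
  1-0 → 1
  1-0 → 1

0b111010001000011110011100001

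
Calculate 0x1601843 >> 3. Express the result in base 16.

3 bits is not a whole number of base-16 digits; in binary: 1011000000001100001000011 >> 3 = 1011000000001100001000.

0x2c0308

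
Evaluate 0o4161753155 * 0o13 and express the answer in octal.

0o56345433257

Multiply each base-8 digit by 11, carrying:
  5×11 = 55 → write 7 carry 6
  5×11+6 = 61 → write 5 carry 7
  1×11+7 = 18 → write 2 carry 2
  3×11+2 = 35 → write 3 carry 4
  5×11+4 = 59 → write 3 carry 7
  7×11+7 = 84 → write 4 carry 10
  1×11+10 = 21 → write 5 carry 2
  6×11+2 = 68 → write 4 carry 8
  1×11+8 = 19 → write 3 carry 2
  4×11+2 = 46 → write 6 carry 5
  remaining carry: 5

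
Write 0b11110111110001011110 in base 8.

Group the bits in threes: 011 110 111 110 001 011 110 → 3676136.

0o3676136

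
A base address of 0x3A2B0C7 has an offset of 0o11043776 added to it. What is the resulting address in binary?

0b11110001101111100011000101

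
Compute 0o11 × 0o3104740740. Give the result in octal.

Multiply each base-8 digit by 9, carrying:
  0×9 = 0 → write 0
  4×9 = 36 → write 4 carry 4
  7×9+4 = 67 → write 3 carry 8
  0×9+8 = 8 → write 0 carry 1
  4×9+1 = 37 → write 5 carry 4
  7×9+4 = 67 → write 3 carry 8
  4×9+8 = 44 → write 4 carry 5
  0×9+5 = 5 → write 5
  1×9 = 9 → write 1 carry 1
  3×9+1 = 28 → write 4 carry 3
  remaining carry: 3

0o34154350340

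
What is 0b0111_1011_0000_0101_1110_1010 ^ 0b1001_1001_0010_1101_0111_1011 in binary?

XOR bit by bit (1 where the bits differ):
  011110110000010111101010
^ 100110010010110101111011
= 111000100010100010010001

0b111000100010100010010001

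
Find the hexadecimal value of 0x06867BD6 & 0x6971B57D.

0x00003154

AND each hex digit independently (no carries):
  0&6=0, 6&9=0, 8&7=0, 6&1=0, 7&B=3, B&5=1, D&7=5, 6&D=4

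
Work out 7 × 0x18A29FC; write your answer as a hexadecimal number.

Multiply each base-16 digit by 7, carrying:
  C×7 = 84 → write 4 carry 5
  F×7+5 = 110 → write E carry 6
  9×7+6 = 69 → write 5 carry 4
  2×7+4 = 18 → write 2 carry 1
  A×7+1 = 71 → write 7 carry 4
  8×7+4 = 60 → write C carry 3
  1×7+3 = 10 → write A

0xAC725E4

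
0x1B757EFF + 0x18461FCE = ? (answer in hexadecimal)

Add column by column in base 16, right to left:
  F+E = D carry 1
  F+C+1 = C carry 1
  E+F+1 = E carry 1
  7+1+1 = 9
  5+6 = B
  7+4 = B
  B+8 = 3 carry 1
  1+1+1 = 3

0x33BB9ECD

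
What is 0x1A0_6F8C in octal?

0o150067614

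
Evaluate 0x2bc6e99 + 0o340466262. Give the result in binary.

0x2bc6e99 = 0b10101111000110111010011001 in binary.
0o340466262 = 0b11100000100110110010110010 in binary.
Add column by column in base 2, right to left:
  1+0 = 1
  0+1 = 1
  0+0 = 0
  1+0 = 1
  1+1 = 0 carry 1
  0+1+1 = 0 carry 1
  0+0+1 = 1
  1+1 = 0 carry 1
  0+0+1 = 1
  1+0 = 1
  1+1 = 0 carry 1
  1+1+1 = 1 carry 1
  0+0+1 = 1
  1+1 = 0 carry 1
  1+1+1 = 1 carry 1
  0+0+1 = 1
  0+0 = 0
  0+1 = 1
  1+0 = 1
  1+0 = 1
  1+0 = 1
  1+0 = 1
  0+0 = 0
  1+1 = 0 carry 1
  0+1+1 = 0 carry 1
  1+1+1 = 1 carry 1
  final carry 1

0b110001111101101101101001011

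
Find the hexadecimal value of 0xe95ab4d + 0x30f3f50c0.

0x31dd4fc0d

Add column by column in base 16, right to left:
  d+0 = d
  4+c = 0 carry 1
  b+0+1 = c
  a+5 = f
  5+f = 4 carry 1
  9+3+1 = d
  e+f = d carry 1
  0+0+1 = 1
  0+3 = 3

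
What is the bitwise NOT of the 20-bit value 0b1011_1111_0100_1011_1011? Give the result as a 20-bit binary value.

Invert each bit: 10111111010010111011 → 01000000101101000100.

0b01000000101101000100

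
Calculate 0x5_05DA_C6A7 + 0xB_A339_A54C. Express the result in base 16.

Add column by column in base 16, right to left:
  7+C = 3 carry 1
  A+4+1 = F
  6+5 = B
  C+A = 6 carry 1
  A+9+1 = 4 carry 1
  D+3+1 = 1 carry 1
  5+3+1 = 9
  0+A = A
  5+B = 0 carry 1
  final carry 1

0x10A9146BF3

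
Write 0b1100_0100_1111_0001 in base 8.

0o142361

Group the bits in threes: 001 100 010 011 110 001 → 142361.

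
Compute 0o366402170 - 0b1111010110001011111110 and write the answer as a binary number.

0b11100111001010000101111010

0o366402170 = 0b11110110100000010001111000 in binary.
Subtract column by column in base 2:
  0-0 → 0
  0-1 → 1 (borrow)
  0-1-1 → 0 (borrow)
  1-1-1 → 1 (borrow)
  1-1-1 → 1 (borrow)
  1-1-1 → 1 (borrow)
  1-1-1 → 1 (borrow)
  0-1-1 → 0 (borrow)
  0-0-1 → 1 (borrow)
  0-1-1 → 0 (borrow)
  1-0-1 → 0
  0-0 → 0
  0-0 → 0
  0-1 → 1 (borrow)
  0-1-1 → 0 (borrow)
  0-0-1 → 1 (borrow)
  0-1-1 → 0 (borrow)
  1-0-1 → 0
  0-1 → 1 (borrow)
  1-1-1 → 1 (borrow)
  1-1-1 → 1 (borrow)
  0-1-1 → 0 (borrow)
  1-0-1 → 0
  1-0 → 1
  1-0 → 1
  1-0 → 1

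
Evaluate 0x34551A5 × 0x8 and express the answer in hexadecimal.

0x1A2A8D28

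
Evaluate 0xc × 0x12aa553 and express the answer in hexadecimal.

0xdffbfe4

Multiply each base-16 digit by 12, carrying:
  3×12 = 36 → write 4 carry 2
  5×12+2 = 62 → write e carry 3
  5×12+3 = 63 → write f carry 3
  a×12+3 = 123 → write b carry 7
  a×12+7 = 127 → write f carry 7
  2×12+7 = 31 → write f carry 1
  1×12+1 = 13 → write d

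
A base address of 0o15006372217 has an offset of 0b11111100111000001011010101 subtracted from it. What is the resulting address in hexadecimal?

0x642671BA

0o15006372217 = 0x6819F48F in hexadecimal.
0b11111100111000001011010101 = 0x3F382D5 in hexadecimal.
Subtract column by column in base 16:
  F-5 → A
  8-D → B (borrow)
  4-2-1 → 1
  F-8 → 7
  9-3 → 6
  1-F → 2 (borrow)
  8-3-1 → 4
  6-0 → 6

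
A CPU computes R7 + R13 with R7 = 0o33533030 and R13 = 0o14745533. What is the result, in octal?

Add column by column in base 8, right to left:
  0+3 = 3
  3+3 = 6
  0+5 = 5
  3+5 = 0 carry 1
  3+4+1 = 0 carry 1
  5+7+1 = 5 carry 1
  3+4+1 = 0 carry 1
  3+1+1 = 5

0o50500563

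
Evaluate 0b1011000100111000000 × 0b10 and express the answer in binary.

Multiply each base-2 digit by 2, carrying:
  0×2 = 0 → write 0
  0×2 = 0 → write 0
  0×2 = 0 → write 0
  0×2 = 0 → write 0
  0×2 = 0 → write 0
  0×2 = 0 → write 0
  1×2 = 2 → write 0 carry 1
  1×2+1 = 3 → write 1 carry 1
  1×2+1 = 3 → write 1 carry 1
  0×2+1 = 1 → write 1
  0×2 = 0 → write 0
  1×2 = 2 → write 0 carry 1
  0×2+1 = 1 → write 1
  0×2 = 0 → write 0
  0×2 = 0 → write 0
  1×2 = 2 → write 0 carry 1
  1×2+1 = 3 → write 1 carry 1
  0×2+1 = 1 → write 1
  1×2 = 2 → write 0 carry 1
  remaining carry: 1

0b10110001001110000000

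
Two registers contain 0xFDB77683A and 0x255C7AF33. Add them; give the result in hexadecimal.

0x12313F176D

Add column by column in base 16, right to left:
  A+3 = D
  3+3 = 6
  8+F = 7 carry 1
  6+A+1 = 1 carry 1
  7+7+1 = F
  7+C = 3 carry 1
  B+5+1 = 1 carry 1
  D+5+1 = 3 carry 1
  F+2+1 = 2 carry 1
  final carry 1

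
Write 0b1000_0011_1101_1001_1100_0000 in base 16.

0x83d9c0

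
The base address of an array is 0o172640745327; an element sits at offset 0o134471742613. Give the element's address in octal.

0o327332710142

Add column by column in base 8, right to left:
  7+3 = 2 carry 1
  2+1+1 = 4
  3+6 = 1 carry 1
  5+2+1 = 0 carry 1
  4+4+1 = 1 carry 1
  7+7+1 = 7 carry 1
  0+1+1 = 2
  4+7 = 3 carry 1
  6+4+1 = 3 carry 1
  2+4+1 = 7
  7+3 = 2 carry 1
  1+1+1 = 3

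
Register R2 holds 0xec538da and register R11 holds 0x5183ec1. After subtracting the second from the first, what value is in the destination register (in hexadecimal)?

0x9acfa19

Subtract column by column in base 16:
  a-1 → 9
  d-c → 1
  8-e → a (borrow)
  3-3-1 → f (borrow)
  5-8-1 → c (borrow)
  c-1-1 → a
  e-5 → 9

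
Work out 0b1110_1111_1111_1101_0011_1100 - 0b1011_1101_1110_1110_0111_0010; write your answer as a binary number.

0b1100100000111011001010

Subtract column by column in base 2:
  0-0 → 0
  0-1 → 1 (borrow)
  1-0-1 → 0
  1-0 → 1
  1-1 → 0
  1-1 → 0
  0-1 → 1 (borrow)
  0-0-1 → 1 (borrow)
  1-0-1 → 0
  0-1 → 1 (borrow)
  1-1-1 → 1 (borrow)
  1-1-1 → 1 (borrow)
  1-0-1 → 0
  1-1 → 0
  1-1 → 0
  1-1 → 0
  1-1 → 0
  1-0 → 1
  1-1 → 0
  1-1 → 0
  0-1 → 1 (borrow)
  1-1-1 → 1 (borrow)
  1-0-1 → 0
  1-1 → 0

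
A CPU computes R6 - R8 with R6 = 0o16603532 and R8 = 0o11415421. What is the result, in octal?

Subtract column by column in base 8:
  2-1 → 1
  3-2 → 1
  5-4 → 1
  3-5 → 6 (borrow)
  0-1-1 → 6 (borrow)
  6-4-1 → 1
  6-1 → 5
  1-1 → 0

0o5166111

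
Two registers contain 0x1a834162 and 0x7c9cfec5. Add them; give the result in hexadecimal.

0x97204027

Add column by column in base 16, right to left:
  2+5 = 7
  6+c = 2 carry 1
  1+e+1 = 0 carry 1
  4+f+1 = 4 carry 1
  3+c+1 = 0 carry 1
  8+9+1 = 2 carry 1
  a+c+1 = 7 carry 1
  1+7+1 = 9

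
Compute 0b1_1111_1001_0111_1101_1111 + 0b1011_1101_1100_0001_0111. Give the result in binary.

0b1010110111001111110110

Add column by column in base 2, right to left:
  1+1 = 0 carry 1
  1+1+1 = 1 carry 1
  1+1+1 = 1 carry 1
  1+0+1 = 0 carry 1
  1+1+1 = 1 carry 1
  0+0+1 = 1
  1+0 = 1
  1+0 = 1
  1+0 = 1
  1+0 = 1
  1+1 = 0 carry 1
  0+1+1 = 0 carry 1
  1+1+1 = 1 carry 1
  0+0+1 = 1
  0+1 = 1
  1+1 = 0 carry 1
  1+1+1 = 1 carry 1
  1+1+1 = 1 carry 1
  1+0+1 = 0 carry 1
  1+1+1 = 1 carry 1
  1+0+1 = 0 carry 1
  final carry 1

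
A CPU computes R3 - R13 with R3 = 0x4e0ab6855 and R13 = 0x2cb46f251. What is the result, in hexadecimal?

0x215647604

Subtract column by column in base 16:
  5-1 → 4
  5-5 → 0
  8-2 → 6
  6-f → 7 (borrow)
  b-6-1 → 4
  a-4 → 6
  0-b → 5 (borrow)
  e-c-1 → 1
  4-2 → 2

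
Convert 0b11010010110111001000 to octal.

0o3226710

Group the bits in threes: 011 010 010 110 111 001 000 → 3226710.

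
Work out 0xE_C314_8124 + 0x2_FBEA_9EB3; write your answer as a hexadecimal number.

0x11BEFF1FD7

Add column by column in base 16, right to left:
  4+3 = 7
  2+B = D
  1+E = F
  8+9 = 1 carry 1
  4+A+1 = F
  1+E = F
  3+B = E
  C+F = B carry 1
  E+2+1 = 1 carry 1
  final carry 1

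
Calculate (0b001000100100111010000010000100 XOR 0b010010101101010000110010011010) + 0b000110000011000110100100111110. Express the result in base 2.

0b100000001100110001010101011100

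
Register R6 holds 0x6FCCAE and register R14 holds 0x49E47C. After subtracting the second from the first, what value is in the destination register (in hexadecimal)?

Subtract column by column in base 16:
  E-C → 2
  A-7 → 3
  C-4 → 8
  C-E → E (borrow)
  F-9-1 → 5
  6-4 → 2

0x25E832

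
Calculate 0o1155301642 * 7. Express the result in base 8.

0o10375514556

Multiply each base-8 digit by 7, carrying:
  2×7 = 14 → write 6 carry 1
  4×7+1 = 29 → write 5 carry 3
  6×7+3 = 45 → write 5 carry 5
  1×7+5 = 12 → write 4 carry 1
  0×7+1 = 1 → write 1
  3×7 = 21 → write 5 carry 2
  5×7+2 = 37 → write 5 carry 4
  5×7+4 = 39 → write 7 carry 4
  1×7+4 = 11 → write 3 carry 1
  1×7+1 = 8 → write 0 carry 1
  remaining carry: 1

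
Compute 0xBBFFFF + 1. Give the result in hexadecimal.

0xBC0000

The trailing 4 digits are F (max in base 16), so adding 1 cascades: they roll to 0 and the next digit up increments.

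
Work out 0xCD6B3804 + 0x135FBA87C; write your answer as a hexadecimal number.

0x20366E080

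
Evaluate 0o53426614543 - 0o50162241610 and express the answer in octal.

Subtract column by column in base 8:
  3-0 → 3
  4-1 → 3
  5-6 → 7 (borrow)
  4-1-1 → 2
  1-4 → 5 (borrow)
  6-2-1 → 3
  6-2 → 4
  2-6 → 4 (borrow)
  4-1-1 → 2
  3-0 → 3
  5-5 → 0

0o3244352733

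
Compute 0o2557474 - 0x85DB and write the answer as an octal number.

0x85DB = 0o102733 in octal.
Subtract column by column in base 8:
  4-3 → 1
  7-3 → 4
  4-7 → 5 (borrow)
  7-2-1 → 4
  5-0 → 5
  5-1 → 4
  2-0 → 2

0o2454541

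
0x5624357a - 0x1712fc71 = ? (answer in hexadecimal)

Subtract column by column in base 16:
  a-1 → 9
  7-7 → 0
  5-c → 9 (borrow)
  3-f-1 → 3 (borrow)
  4-2-1 → 1
  2-1 → 1
  6-7 → f (borrow)
  5-1-1 → 3

0x3f113909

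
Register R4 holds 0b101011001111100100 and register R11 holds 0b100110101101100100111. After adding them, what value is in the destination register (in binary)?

Add column by column in base 2, right to left:
  0+1 = 1
  0+1 = 1
  1+1 = 0 carry 1
  0+0+1 = 1
  0+0 = 0
  1+1 = 0 carry 1
  1+0+1 = 0 carry 1
  1+0+1 = 0 carry 1
  1+1+1 = 1 carry 1
  1+1+1 = 1 carry 1
  0+0+1 = 1
  0+1 = 1
  1+1 = 0 carry 1
  1+0+1 = 0 carry 1
  0+1+1 = 0 carry 1
  1+0+1 = 0 carry 1
  0+1+1 = 0 carry 1
  1+1+1 = 1 carry 1
  0+0+1 = 1
  0+0 = 0
  0+1 = 1

0b101100000111100001011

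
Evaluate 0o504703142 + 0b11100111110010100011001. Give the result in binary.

0o504703142 = 0b101000100111000011001100010 in binary.
Add column by column in base 2, right to left:
  0+1 = 1
  1+0 = 1
  0+0 = 0
  0+1 = 1
  0+1 = 1
  1+0 = 1
  1+0 = 1
  0+0 = 0
  0+1 = 1
  1+0 = 1
  1+1 = 0 carry 1
  0+0+1 = 1
  0+0 = 0
  0+1 = 1
  0+1 = 1
  1+1 = 0 carry 1
  1+1+1 = 1 carry 1
  1+1+1 = 1 carry 1
  0+0+1 = 1
  0+0 = 0
  1+1 = 0 carry 1
  0+1+1 = 0 carry 1
  0+1+1 = 0 carry 1
  0+0+1 = 1
  1+0 = 1
  0+0 = 0
  1+0 = 1

0b101100001110110101101111011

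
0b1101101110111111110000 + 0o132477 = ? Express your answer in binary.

0o132477 = 0b1011010100111111 in binary.
Add column by column in base 2, right to left:
  0+1 = 1
  0+1 = 1
  0+1 = 1
  0+1 = 1
  1+1 = 0 carry 1
  1+1+1 = 1 carry 1
  1+0+1 = 0 carry 1
  1+0+1 = 0 carry 1
  1+1+1 = 1 carry 1
  1+0+1 = 0 carry 1
  1+1+1 = 1 carry 1
  1+0+1 = 0 carry 1
  0+1+1 = 0 carry 1
  1+1+1 = 1 carry 1
  1+0+1 = 0 carry 1
  1+1+1 = 1 carry 1
  0+0+1 = 1
  1+0 = 1
  1+0 = 1
  0+0 = 0
  1+0 = 1
  1+0 = 1

0b1101111010010100101111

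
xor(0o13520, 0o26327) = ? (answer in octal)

0o35607

XOR each oct digit independently (no carries):
  1^2=3, 3^6=5, 5^3=6, 2^2=0, 0^7=7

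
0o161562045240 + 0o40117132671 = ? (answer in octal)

0o221701200131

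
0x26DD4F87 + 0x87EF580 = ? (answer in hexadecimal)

Add column by column in base 16, right to left:
  7+0 = 7
  8+8 = 0 carry 1
  F+5+1 = 5 carry 1
  4+F+1 = 4 carry 1
  D+E+1 = C carry 1
  D+7+1 = 5 carry 1
  6+8+1 = F
  2+0 = 2

0x2F5C4507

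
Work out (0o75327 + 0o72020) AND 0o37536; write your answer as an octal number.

Add column by column in base 8, right to left:
  7+0 = 7
  2+2 = 4
  3+0 = 3
  5+2 = 7
  7+7 = 6 carry 1
  final carry 1
Sum = 0o167347; now AND with 0o37536:
  1&0=0, 6&3=2, 7&7=7, 3&5=1, 4&3=0, 7&6=6

0o27106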